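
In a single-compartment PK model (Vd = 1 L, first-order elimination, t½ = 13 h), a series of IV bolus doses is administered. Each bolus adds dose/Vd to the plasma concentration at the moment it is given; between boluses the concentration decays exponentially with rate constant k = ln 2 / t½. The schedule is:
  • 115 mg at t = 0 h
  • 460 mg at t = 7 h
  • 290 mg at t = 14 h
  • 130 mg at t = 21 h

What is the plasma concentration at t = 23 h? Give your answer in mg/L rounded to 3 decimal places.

526.059 mg/L

k = ln 2 / 13 = 0.05332 per h
Dose 1 (115 mg at t=0 h): 115·exp(−0.05332·23) = 33.737 mg/L
Dose 2 (460 mg at t=7 h): 460·exp(−0.05332·16) = 196.001 mg/L
Dose 3 (290 mg at t=14 h): 290·exp(−0.05332·9) = 179.470 mg/L
Dose 4 (130 mg at t=21 h): 130·exp(−0.05332·2) = 116.851 mg/L
C(23) = 33.737 + 196.001 + 179.470 + 116.851 = 526.059 mg/L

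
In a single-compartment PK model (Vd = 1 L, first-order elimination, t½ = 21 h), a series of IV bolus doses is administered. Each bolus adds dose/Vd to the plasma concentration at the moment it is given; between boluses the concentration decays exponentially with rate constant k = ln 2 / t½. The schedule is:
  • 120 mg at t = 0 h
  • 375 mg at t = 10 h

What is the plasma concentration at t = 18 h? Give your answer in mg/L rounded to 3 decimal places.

k = ln 2 / 21 = 0.03301 per h
Dose 1 (120 mg at t=0 h): 120·exp(−0.03301·18) = 66.245 mg/L
Dose 2 (375 mg at t=10 h): 375·exp(−0.03301·8) = 287.974 mg/L
C(18) = 66.245 + 287.974 = 354.219 mg/L

354.219 mg/L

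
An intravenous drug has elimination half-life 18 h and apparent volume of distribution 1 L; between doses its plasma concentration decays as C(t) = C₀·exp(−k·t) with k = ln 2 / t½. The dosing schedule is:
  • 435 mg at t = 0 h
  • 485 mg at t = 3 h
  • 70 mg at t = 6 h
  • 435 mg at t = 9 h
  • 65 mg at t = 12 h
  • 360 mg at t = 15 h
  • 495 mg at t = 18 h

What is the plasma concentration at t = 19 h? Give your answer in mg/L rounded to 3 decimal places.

k = ln 2 / 18 = 0.03851 per h
Dose 1 (435 mg at t=0 h): 435·exp(−0.03851·19) = 209.284 mg/L
Dose 2 (485 mg at t=3 h): 485·exp(−0.03851·16) = 261.914 mg/L
Dose 3 (70 mg at t=6 h): 70·exp(−0.03851·13) = 42.431 mg/L
Dose 4 (435 mg at t=9 h): 435·exp(−0.03851·10) = 295.972 mg/L
Dose 5 (65 mg at t=12 h): 65·exp(−0.03851·7) = 49.642 mg/L
Dose 6 (360 mg at t=15 h): 360·exp(−0.03851·4) = 308.608 mg/L
Dose 7 (495 mg at t=18 h): 495·exp(−0.03851·1) = 476.301 mg/L
C(19) = 209.284 + 261.914 + 42.431 + 295.972 + 49.642 + 308.608 + 476.301 = 1644.152 mg/L

1644.152 mg/L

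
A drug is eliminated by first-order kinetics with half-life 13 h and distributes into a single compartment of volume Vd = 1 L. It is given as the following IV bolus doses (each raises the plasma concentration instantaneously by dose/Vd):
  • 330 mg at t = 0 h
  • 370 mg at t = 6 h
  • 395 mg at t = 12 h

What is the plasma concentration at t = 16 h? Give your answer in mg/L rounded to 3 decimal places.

k = ln 2 / 13 = 0.05332 per h
Dose 1 (330 mg at t=0 h): 330·exp(−0.05332·16) = 140.610 mg/L
Dose 2 (370 mg at t=6 h): 370·exp(−0.05332·10) = 217.090 mg/L
Dose 3 (395 mg at t=12 h): 395·exp(−0.05332·4) = 319.134 mg/L
C(16) = 140.610 + 217.090 + 319.134 = 676.834 mg/L

676.834 mg/L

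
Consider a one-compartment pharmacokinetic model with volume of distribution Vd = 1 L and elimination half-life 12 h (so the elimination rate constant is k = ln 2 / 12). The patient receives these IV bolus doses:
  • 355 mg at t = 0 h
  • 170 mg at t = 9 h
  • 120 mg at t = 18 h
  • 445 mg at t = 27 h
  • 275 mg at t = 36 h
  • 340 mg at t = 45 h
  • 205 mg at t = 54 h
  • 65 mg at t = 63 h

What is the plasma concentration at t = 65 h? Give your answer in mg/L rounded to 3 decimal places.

397.607 mg/L

k = ln 2 / 12 = 0.05776 per h
Dose 1 (355 mg at t=0 h): 355·exp(−0.05776·65) = 8.311 mg/L
Dose 2 (170 mg at t=9 h): 170·exp(−0.05776·56) = 6.693 mg/L
Dose 3 (120 mg at t=18 h): 120·exp(−0.05776·47) = 7.946 mg/L
Dose 4 (445 mg at t=27 h): 445·exp(−0.05776·38) = 49.556 mg/L
Dose 5 (275 mg at t=36 h): 275·exp(−0.05776·29) = 51.504 mg/L
Dose 6 (340 mg at t=45 h): 340·exp(−0.05776·20) = 107.093 mg/L
Dose 7 (205 mg at t=54 h): 205·exp(−0.05776·11) = 108.595 mg/L
Dose 8 (65 mg at t=63 h): 65·exp(−0.05776·2) = 57.908 mg/L
C(65) = 8.311 + 6.693 + 7.946 + 49.556 + 51.504 + 107.093 + 108.595 + 57.908 = 397.607 mg/L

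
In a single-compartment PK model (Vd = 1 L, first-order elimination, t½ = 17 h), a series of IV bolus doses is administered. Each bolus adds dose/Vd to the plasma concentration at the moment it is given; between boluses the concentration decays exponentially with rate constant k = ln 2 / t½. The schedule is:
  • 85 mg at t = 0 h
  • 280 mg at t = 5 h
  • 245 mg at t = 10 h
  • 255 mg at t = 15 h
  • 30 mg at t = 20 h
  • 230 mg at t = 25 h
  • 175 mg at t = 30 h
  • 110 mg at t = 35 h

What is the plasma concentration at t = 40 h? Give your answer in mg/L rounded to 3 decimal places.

k = ln 2 / 17 = 0.04077 per h
Dose 1 (85 mg at t=0 h): 85·exp(−0.04077·40) = 16.638 mg/L
Dose 2 (280 mg at t=5 h): 280·exp(−0.04077·35) = 67.203 mg/L
Dose 3 (245 mg at t=10 h): 245·exp(−0.04077·30) = 72.100 mg/L
Dose 4 (255 mg at t=15 h): 255·exp(−0.04077·25) = 92.013 mg/L
Dose 5 (30 mg at t=20 h): 30·exp(−0.04077·20) = 13.273 mg/L
Dose 6 (230 mg at t=25 h): 230·exp(−0.04077·15) = 124.771 mg/L
Dose 7 (175 mg at t=30 h): 175·exp(−0.04077·10) = 116.402 mg/L
Dose 8 (110 mg at t=35 h): 110·exp(−0.04077·5) = 89.713 mg/L
C(40) = 16.638 + 67.203 + 72.100 + 92.013 + 13.273 + 124.771 + 116.402 + 89.713 = 592.114 mg/L

592.114 mg/L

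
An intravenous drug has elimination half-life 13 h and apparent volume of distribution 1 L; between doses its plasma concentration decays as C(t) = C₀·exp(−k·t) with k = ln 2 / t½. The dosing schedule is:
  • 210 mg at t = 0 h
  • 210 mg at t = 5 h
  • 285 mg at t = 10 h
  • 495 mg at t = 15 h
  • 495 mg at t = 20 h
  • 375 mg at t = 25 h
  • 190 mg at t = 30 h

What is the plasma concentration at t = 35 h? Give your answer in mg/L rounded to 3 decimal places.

908.490 mg/L

k = ln 2 / 13 = 0.05332 per h
Dose 1 (210 mg at t=0 h): 210·exp(−0.05332·35) = 32.490 mg/L
Dose 2 (210 mg at t=5 h): 210·exp(−0.05332·30) = 42.416 mg/L
Dose 3 (285 mg at t=10 h): 285·exp(−0.05332·25) = 75.152 mg/L
Dose 4 (495 mg at t=15 h): 495·exp(−0.05332·20) = 170.405 mg/L
Dose 5 (495 mg at t=20 h): 495·exp(−0.05332·15) = 222.466 mg/L
Dose 6 (375 mg at t=25 h): 375·exp(−0.05332·10) = 220.024 mg/L
Dose 7 (190 mg at t=30 h): 190·exp(−0.05332·5) = 145.537 mg/L
C(35) = 32.490 + 42.416 + 75.152 + 170.405 + 222.466 + 220.024 + 145.537 = 908.490 mg/L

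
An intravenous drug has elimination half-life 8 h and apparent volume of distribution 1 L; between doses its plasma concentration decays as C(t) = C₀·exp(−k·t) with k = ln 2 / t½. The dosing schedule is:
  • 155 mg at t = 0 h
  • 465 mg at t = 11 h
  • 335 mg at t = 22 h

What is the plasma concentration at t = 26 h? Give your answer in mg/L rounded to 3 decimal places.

k = ln 2 / 8 = 0.08664 per h
Dose 1 (155 mg at t=0 h): 155·exp(−0.08664·26) = 16.292 mg/L
Dose 2 (465 mg at t=11 h): 465·exp(−0.08664·15) = 126.772 mg/L
Dose 3 (335 mg at t=22 h): 335·exp(−0.08664·4) = 236.881 mg/L
C(26) = 16.292 + 126.772 + 236.881 = 379.945 mg/L

379.945 mg/L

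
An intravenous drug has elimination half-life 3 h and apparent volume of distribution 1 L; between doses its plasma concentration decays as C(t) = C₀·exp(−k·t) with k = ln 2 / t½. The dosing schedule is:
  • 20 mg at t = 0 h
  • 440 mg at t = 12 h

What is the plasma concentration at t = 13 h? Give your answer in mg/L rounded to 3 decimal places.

350.220 mg/L

k = ln 2 / 3 = 0.23105 per h
Dose 1 (20 mg at t=0 h): 20·exp(−0.23105·13) = 0.992 mg/L
Dose 2 (440 mg at t=12 h): 440·exp(−0.23105·1) = 349.228 mg/L
C(13) = 0.992 + 349.228 = 350.220 mg/L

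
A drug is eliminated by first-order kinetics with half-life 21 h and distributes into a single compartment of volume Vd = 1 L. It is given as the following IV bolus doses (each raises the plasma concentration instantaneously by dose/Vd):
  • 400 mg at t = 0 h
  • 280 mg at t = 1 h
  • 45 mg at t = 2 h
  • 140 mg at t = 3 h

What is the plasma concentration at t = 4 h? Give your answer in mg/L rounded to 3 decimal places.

k = ln 2 / 21 = 0.03301 per h
Dose 1 (400 mg at t=0 h): 400·exp(−0.03301·4) = 350.527 mg/L
Dose 2 (280 mg at t=1 h): 280·exp(−0.03301·3) = 253.603 mg/L
Dose 3 (45 mg at t=2 h): 45·exp(−0.03301·2) = 42.125 mg/L
Dose 4 (140 mg at t=3 h): 140·exp(−0.03301·1) = 135.454 mg/L
C(4) = 350.527 + 253.603 + 42.125 + 135.454 = 781.709 mg/L

781.709 mg/L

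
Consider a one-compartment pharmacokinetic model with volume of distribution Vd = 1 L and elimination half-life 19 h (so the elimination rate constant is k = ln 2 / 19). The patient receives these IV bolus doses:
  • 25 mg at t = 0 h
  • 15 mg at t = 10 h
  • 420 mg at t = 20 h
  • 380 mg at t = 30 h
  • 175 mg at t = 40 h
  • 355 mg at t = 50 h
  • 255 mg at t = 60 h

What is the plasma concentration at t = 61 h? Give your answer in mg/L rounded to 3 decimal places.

786.652 mg/L

k = ln 2 / 19 = 0.03648 per h
Dose 1 (25 mg at t=0 h): 25·exp(−0.03648·61) = 2.701 mg/L
Dose 2 (15 mg at t=10 h): 15·exp(−0.03648·51) = 2.334 mg/L
Dose 3 (420 mg at t=20 h): 420·exp(−0.03648·41) = 94.115 mg/L
Dose 4 (380 mg at t=30 h): 380·exp(−0.03648·31) = 122.639 mg/L
Dose 5 (175 mg at t=40 h): 175·exp(−0.03648·21) = 81.343 mg/L
Dose 6 (355 mg at t=50 h): 355·exp(−0.03648·11) = 237.655 mg/L
Dose 7 (255 mg at t=60 h): 255·exp(−0.03648·1) = 245.865 mg/L
C(61) = 2.701 + 2.334 + 94.115 + 122.639 + 81.343 + 237.655 + 245.865 = 786.652 mg/L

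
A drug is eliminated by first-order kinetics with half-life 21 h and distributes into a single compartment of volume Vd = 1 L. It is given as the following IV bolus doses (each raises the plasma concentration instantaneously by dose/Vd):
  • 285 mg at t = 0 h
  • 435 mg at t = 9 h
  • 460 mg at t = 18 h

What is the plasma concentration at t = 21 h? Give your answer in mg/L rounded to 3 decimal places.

k = ln 2 / 21 = 0.03301 per h
Dose 1 (285 mg at t=0 h): 285·exp(−0.03301·21) = 142.500 mg/L
Dose 2 (435 mg at t=9 h): 435·exp(−0.03301·12) = 292.733 mg/L
Dose 3 (460 mg at t=18 h): 460·exp(−0.03301·3) = 416.633 mg/L
C(21) = 142.500 + 292.733 + 416.633 = 851.866 mg/L

851.866 mg/L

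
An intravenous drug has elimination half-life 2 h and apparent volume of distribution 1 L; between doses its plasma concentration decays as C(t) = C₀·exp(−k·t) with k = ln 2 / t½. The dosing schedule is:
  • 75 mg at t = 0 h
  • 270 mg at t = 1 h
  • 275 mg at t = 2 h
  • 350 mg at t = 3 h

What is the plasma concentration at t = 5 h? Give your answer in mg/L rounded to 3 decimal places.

k = ln 2 / 2 = 0.34657 per h
Dose 1 (75 mg at t=0 h): 75·exp(−0.34657·5) = 13.258 mg/L
Dose 2 (270 mg at t=1 h): 270·exp(−0.34657·4) = 67.500 mg/L
Dose 3 (275 mg at t=2 h): 275·exp(−0.34657·3) = 97.227 mg/L
Dose 4 (350 mg at t=3 h): 350·exp(−0.34657·2) = 175.000 mg/L
C(5) = 13.258 + 67.500 + 97.227 + 175.000 = 352.985 mg/L

352.985 mg/L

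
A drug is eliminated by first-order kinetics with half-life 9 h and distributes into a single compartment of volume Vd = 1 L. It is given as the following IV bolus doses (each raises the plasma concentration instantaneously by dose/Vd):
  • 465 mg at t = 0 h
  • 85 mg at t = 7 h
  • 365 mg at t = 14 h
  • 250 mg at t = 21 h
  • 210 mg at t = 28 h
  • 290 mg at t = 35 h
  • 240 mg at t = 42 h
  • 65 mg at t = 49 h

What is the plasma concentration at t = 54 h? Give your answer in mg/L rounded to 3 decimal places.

280.940 mg/L

k = ln 2 / 9 = 0.07702 per h
Dose 1 (465 mg at t=0 h): 465·exp(−0.07702·54) = 7.266 mg/L
Dose 2 (85 mg at t=7 h): 85·exp(−0.07702·47) = 2.277 mg/L
Dose 3 (365 mg at t=14 h): 365·exp(−0.07702·40) = 16.764 mg/L
Dose 4 (250 mg at t=21 h): 250·exp(−0.07702·33) = 19.686 mg/L
Dose 5 (210 mg at t=28 h): 210·exp(−0.07702·26) = 28.352 mg/L
Dose 6 (290 mg at t=35 h): 290·exp(−0.07702·19) = 67.126 mg/L
Dose 7 (240 mg at t=42 h): 240·exp(−0.07702·12) = 95.244 mg/L
Dose 8 (65 mg at t=49 h): 65·exp(−0.07702·5) = 44.226 mg/L
C(54) = 7.266 + 2.277 + 16.764 + 19.686 + 28.352 + 67.126 + 95.244 + 44.226 = 280.940 mg/L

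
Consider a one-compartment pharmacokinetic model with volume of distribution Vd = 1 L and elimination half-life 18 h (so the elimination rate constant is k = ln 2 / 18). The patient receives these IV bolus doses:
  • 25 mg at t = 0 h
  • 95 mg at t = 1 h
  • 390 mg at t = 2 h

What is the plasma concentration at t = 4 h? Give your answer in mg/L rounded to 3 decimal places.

467.158 mg/L

k = ln 2 / 18 = 0.03851 per h
Dose 1 (25 mg at t=0 h): 25·exp(−0.03851·4) = 21.431 mg/L
Dose 2 (95 mg at t=1 h): 95·exp(−0.03851·3) = 84.635 mg/L
Dose 3 (390 mg at t=2 h): 390·exp(−0.03851·2) = 361.091 mg/L
C(4) = 21.431 + 84.635 + 361.091 = 467.158 mg/L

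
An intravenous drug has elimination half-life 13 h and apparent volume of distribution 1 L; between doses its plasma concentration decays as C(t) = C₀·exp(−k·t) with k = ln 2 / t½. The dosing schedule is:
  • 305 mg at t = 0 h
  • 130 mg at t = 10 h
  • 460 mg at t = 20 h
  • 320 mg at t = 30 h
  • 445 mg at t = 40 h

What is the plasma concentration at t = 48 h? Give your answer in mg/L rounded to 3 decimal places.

k = ln 2 / 13 = 0.05332 per h
Dose 1 (305 mg at t=0 h): 305·exp(−0.05332·48) = 23.594 mg/L
Dose 2 (130 mg at t=10 h): 130·exp(−0.05332·38) = 17.140 mg/L
Dose 3 (460 mg at t=20 h): 460·exp(−0.05332·28) = 103.368 mg/L
Dose 4 (320 mg at t=30 h): 320·exp(−0.05332·18) = 122.557 mg/L
Dose 5 (445 mg at t=40 h): 445·exp(−0.05332·8) = 290.476 mg/L
C(48) = 23.594 + 17.140 + 103.368 + 122.557 + 290.476 = 557.136 mg/L

557.136 mg/L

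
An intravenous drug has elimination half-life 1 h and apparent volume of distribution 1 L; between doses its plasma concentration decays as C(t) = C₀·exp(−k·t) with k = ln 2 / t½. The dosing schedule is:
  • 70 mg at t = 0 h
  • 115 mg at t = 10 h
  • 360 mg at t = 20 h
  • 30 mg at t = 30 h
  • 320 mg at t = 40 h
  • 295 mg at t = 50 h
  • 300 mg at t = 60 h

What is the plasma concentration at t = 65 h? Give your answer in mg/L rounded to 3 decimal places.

9.384 mg/L

k = ln 2 / 1 = 0.69315 per h
Dose 1 (70 mg at t=0 h): 70·exp(−0.69315·65) = 0.000 mg/L
Dose 2 (115 mg at t=10 h): 115·exp(−0.69315·55) = 0.000 mg/L
Dose 3 (360 mg at t=20 h): 360·exp(−0.69315·45) = 0.000 mg/L
Dose 4 (30 mg at t=30 h): 30·exp(−0.69315·35) = 0.000 mg/L
Dose 5 (320 mg at t=40 h): 320·exp(−0.69315·25) = 0.000 mg/L
Dose 6 (295 mg at t=50 h): 295·exp(−0.69315·15) = 0.009 mg/L
Dose 7 (300 mg at t=60 h): 300·exp(−0.69315·5) = 9.375 mg/L
C(65) = 0.000 + 0.000 + 0.000 + 0.000 + 0.000 + 0.009 + 9.375 = 9.384 mg/L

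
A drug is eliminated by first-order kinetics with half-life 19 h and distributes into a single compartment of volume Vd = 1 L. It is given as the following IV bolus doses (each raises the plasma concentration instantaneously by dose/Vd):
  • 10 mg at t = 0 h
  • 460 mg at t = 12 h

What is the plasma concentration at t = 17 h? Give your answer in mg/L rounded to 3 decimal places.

k = ln 2 / 19 = 0.03648 per h
Dose 1 (10 mg at t=0 h): 10·exp(−0.03648·17) = 5.378 mg/L
Dose 2 (460 mg at t=12 h): 460·exp(−0.03648·5) = 383.301 mg/L
C(17) = 5.378 + 383.301 = 388.679 mg/L

388.679 mg/L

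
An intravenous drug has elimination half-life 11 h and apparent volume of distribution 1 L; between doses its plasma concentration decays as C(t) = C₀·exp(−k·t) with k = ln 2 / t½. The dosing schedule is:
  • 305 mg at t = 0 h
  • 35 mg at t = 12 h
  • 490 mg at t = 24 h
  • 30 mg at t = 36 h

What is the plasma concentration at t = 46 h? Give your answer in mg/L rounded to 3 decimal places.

k = ln 2 / 11 = 0.06301 per h
Dose 1 (305 mg at t=0 h): 305·exp(−0.06301·46) = 16.805 mg/L
Dose 2 (35 mg at t=12 h): 35·exp(−0.06301·34) = 4.108 mg/L
Dose 3 (490 mg at t=24 h): 490·exp(−0.06301·22) = 122.500 mg/L
Dose 4 (30 mg at t=36 h): 30·exp(−0.06301·10) = 15.976 mg/L
C(46) = 16.805 + 4.108 + 122.500 + 15.976 = 159.389 mg/L

159.389 mg/L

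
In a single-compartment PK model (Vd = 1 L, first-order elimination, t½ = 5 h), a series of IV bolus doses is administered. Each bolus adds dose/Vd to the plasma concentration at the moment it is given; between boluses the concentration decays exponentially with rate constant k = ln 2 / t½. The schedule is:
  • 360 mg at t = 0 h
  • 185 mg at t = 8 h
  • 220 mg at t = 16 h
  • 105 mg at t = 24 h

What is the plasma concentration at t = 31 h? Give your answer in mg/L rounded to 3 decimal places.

k = ln 2 / 5 = 0.13863 per h
Dose 1 (360 mg at t=0 h): 360·exp(−0.13863·31) = 4.897 mg/L
Dose 2 (185 mg at t=8 h): 185·exp(−0.13863·23) = 7.628 mg/L
Dose 3 (220 mg at t=16 h): 220·exp(−0.13863·15) = 27.500 mg/L
Dose 4 (105 mg at t=24 h): 105·exp(−0.13863·7) = 39.788 mg/L
C(31) = 4.897 + 7.628 + 27.500 + 39.788 = 79.813 mg/L

79.813 mg/L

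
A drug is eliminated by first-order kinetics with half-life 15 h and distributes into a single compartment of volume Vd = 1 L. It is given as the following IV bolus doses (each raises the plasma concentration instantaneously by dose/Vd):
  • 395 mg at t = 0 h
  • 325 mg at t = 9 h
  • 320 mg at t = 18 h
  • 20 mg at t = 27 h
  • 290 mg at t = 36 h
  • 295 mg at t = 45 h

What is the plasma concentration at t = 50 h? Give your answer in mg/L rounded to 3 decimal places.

k = ln 2 / 15 = 0.04621 per h
Dose 1 (395 mg at t=0 h): 395·exp(−0.04621·50) = 39.189 mg/L
Dose 2 (325 mg at t=9 h): 325·exp(−0.04621·41) = 48.873 mg/L
Dose 3 (320 mg at t=18 h): 320·exp(−0.04621·32) = 72.938 mg/L
Dose 4 (20 mg at t=27 h): 20·exp(−0.04621·23) = 6.910 mg/L
Dose 5 (290 mg at t=36 h): 290·exp(−0.04621·14) = 151.858 mg/L
Dose 6 (295 mg at t=45 h): 295·exp(−0.04621·5) = 234.142 mg/L
C(50) = 39.189 + 48.873 + 72.938 + 6.910 + 151.858 + 234.142 = 553.909 mg/L

553.909 mg/L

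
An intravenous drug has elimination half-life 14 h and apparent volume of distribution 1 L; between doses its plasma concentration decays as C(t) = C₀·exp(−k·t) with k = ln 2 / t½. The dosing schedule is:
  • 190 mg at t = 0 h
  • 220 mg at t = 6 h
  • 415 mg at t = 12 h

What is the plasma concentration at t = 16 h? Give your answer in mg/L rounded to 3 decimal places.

560.574 mg/L

k = ln 2 / 14 = 0.04951 per h
Dose 1 (190 mg at t=0 h): 190·exp(−0.04951·16) = 86.044 mg/L
Dose 2 (220 mg at t=6 h): 220·exp(−0.04951·10) = 134.092 mg/L
Dose 3 (415 mg at t=12 h): 415·exp(−0.04951·4) = 340.439 mg/L
C(16) = 86.044 + 134.092 + 340.439 = 560.574 mg/L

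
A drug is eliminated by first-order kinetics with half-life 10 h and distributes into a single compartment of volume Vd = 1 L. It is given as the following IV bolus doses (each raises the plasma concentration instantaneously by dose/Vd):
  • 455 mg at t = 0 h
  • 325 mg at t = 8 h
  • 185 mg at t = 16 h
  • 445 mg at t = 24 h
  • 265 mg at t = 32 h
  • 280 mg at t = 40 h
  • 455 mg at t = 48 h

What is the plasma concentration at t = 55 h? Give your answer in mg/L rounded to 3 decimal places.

k = ln 2 / 10 = 0.06931 per h
Dose 1 (455 mg at t=0 h): 455·exp(−0.06931·55) = 10.054 mg/L
Dose 2 (325 mg at t=8 h): 325·exp(−0.06931·47) = 12.504 mg/L
Dose 3 (185 mg at t=16 h): 185·exp(−0.06931·39) = 12.392 mg/L
Dose 4 (445 mg at t=24 h): 445·exp(−0.06931·31) = 51.900 mg/L
Dose 5 (265 mg at t=32 h): 265·exp(−0.06931·23) = 53.812 mg/L
Dose 6 (280 mg at t=40 h): 280·exp(−0.06931·15) = 98.995 mg/L
Dose 7 (455 mg at t=48 h): 455·exp(−0.06931·7) = 280.085 mg/L
C(55) = 10.054 + 12.504 + 12.392 + 51.900 + 53.812 + 98.995 + 280.085 = 519.742 mg/L

519.742 mg/L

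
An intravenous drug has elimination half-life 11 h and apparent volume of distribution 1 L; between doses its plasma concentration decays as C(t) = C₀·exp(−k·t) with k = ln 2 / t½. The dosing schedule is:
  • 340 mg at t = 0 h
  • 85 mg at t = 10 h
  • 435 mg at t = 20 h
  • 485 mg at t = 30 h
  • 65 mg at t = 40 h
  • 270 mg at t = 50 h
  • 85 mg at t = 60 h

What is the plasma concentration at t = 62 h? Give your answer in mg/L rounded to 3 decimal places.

323.393 mg/L

k = ln 2 / 11 = 0.06301 per h
Dose 1 (340 mg at t=0 h): 340·exp(−0.06301·62) = 6.835 mg/L
Dose 2 (85 mg at t=10 h): 85·exp(−0.06301·52) = 3.209 mg/L
Dose 3 (435 mg at t=20 h): 435·exp(−0.06301·42) = 30.839 mg/L
Dose 4 (485 mg at t=30 h): 485·exp(−0.06301·32) = 64.568 mg/L
Dose 5 (65 mg at t=40 h): 65·exp(−0.06301·22) = 16.250 mg/L
Dose 6 (270 mg at t=50 h): 270·exp(−0.06301·12) = 126.756 mg/L
Dose 7 (85 mg at t=60 h): 85·exp(−0.06301·2) = 74.935 mg/L
C(62) = 6.835 + 3.209 + 30.839 + 64.568 + 16.250 + 126.756 + 74.935 = 323.393 mg/L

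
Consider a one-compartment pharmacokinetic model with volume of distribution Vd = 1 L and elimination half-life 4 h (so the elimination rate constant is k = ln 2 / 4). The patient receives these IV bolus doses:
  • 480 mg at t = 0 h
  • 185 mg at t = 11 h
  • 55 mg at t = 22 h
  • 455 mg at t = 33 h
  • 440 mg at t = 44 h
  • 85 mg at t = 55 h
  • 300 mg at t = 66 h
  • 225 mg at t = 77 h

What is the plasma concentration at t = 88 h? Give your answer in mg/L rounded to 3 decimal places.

k = ln 2 / 4 = 0.17329 per h
Dose 1 (480 mg at t=0 h): 480·exp(−0.17329·88) = 0.000 mg/L
Dose 2 (185 mg at t=11 h): 185·exp(−0.17329·77) = 0.000 mg/L
Dose 3 (55 mg at t=22 h): 55·exp(−0.17329·66) = 0.001 mg/L
Dose 4 (455 mg at t=33 h): 455·exp(−0.17329·55) = 0.033 mg/L
Dose 5 (440 mg at t=44 h): 440·exp(−0.17329·44) = 0.215 mg/L
Dose 6 (85 mg at t=55 h): 85·exp(−0.17329·33) = 0.279 mg/L
Dose 7 (300 mg at t=66 h): 300·exp(−0.17329·22) = 6.629 mg/L
Dose 8 (225 mg at t=77 h): 225·exp(−0.17329·11) = 33.446 mg/L
C(88) = 0.000 + 0.000 + 0.001 + 0.033 + 0.215 + 0.279 + 6.629 + 33.446 = 40.604 mg/L

40.604 mg/L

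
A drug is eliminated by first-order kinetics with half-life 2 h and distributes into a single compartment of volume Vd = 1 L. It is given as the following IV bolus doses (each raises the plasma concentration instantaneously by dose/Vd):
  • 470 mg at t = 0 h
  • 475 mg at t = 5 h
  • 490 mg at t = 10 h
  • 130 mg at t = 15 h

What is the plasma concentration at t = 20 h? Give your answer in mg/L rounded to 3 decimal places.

k = ln 2 / 2 = 0.34657 per h
Dose 1 (470 mg at t=0 h): 470·exp(−0.34657·20) = 0.459 mg/L
Dose 2 (475 mg at t=5 h): 475·exp(−0.34657·15) = 2.624 mg/L
Dose 3 (490 mg at t=10 h): 490·exp(−0.34657·10) = 15.312 mg/L
Dose 4 (130 mg at t=15 h): 130·exp(−0.34657·5) = 22.981 mg/L
C(20) = 0.459 + 2.624 + 15.312 + 22.981 = 41.376 mg/L

41.376 mg/L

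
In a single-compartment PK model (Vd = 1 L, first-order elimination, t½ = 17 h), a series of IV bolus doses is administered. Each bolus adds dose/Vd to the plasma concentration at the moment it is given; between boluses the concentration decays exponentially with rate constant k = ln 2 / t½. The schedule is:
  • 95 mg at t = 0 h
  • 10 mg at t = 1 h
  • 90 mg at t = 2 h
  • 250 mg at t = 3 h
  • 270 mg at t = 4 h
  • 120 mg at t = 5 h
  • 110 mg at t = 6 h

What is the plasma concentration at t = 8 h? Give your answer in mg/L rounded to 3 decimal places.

787.375 mg/L

k = ln 2 / 17 = 0.04077 per h
Dose 1 (95 mg at t=0 h): 95·exp(−0.04077·8) = 68.559 mg/L
Dose 2 (10 mg at t=1 h): 10·exp(−0.04077·7) = 7.517 mg/L
Dose 3 (90 mg at t=2 h): 90·exp(−0.04077·6) = 70.469 mg/L
Dose 4 (250 mg at t=3 h): 250·exp(−0.04077·5) = 203.893 mg/L
Dose 5 (270 mg at t=4 h): 270·exp(−0.04077·4) = 229.368 mg/L
Dose 6 (120 mg at t=5 h): 120·exp(−0.04077·3) = 106.184 mg/L
Dose 7 (110 mg at t=6 h): 110·exp(−0.04077·2) = 101.386 mg/L
C(8) = 68.559 + 7.517 + 70.469 + 203.893 + 229.368 + 106.184 + 101.386 = 787.375 mg/L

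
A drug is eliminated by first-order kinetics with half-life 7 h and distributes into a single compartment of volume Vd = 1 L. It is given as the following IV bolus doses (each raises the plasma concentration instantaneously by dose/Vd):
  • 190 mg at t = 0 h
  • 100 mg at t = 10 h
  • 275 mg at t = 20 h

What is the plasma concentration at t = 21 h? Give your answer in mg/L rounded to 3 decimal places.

k = ln 2 / 7 = 0.09902 per h
Dose 1 (190 mg at t=0 h): 190·exp(−0.09902·21) = 23.750 mg/L
Dose 2 (100 mg at t=10 h): 100·exp(−0.09902·11) = 33.648 mg/L
Dose 3 (275 mg at t=20 h): 275·exp(−0.09902·1) = 249.074 mg/L
C(21) = 23.750 + 33.648 + 249.074 = 306.472 mg/L

306.472 mg/L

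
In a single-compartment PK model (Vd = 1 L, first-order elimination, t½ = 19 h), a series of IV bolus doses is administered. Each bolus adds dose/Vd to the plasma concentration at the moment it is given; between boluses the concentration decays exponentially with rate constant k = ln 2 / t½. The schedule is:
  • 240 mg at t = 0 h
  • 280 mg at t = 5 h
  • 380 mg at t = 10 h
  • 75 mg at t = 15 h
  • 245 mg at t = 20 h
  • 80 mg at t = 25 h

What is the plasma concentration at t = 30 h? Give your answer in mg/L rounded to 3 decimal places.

656.168 mg/L

k = ln 2 / 19 = 0.03648 per h
Dose 1 (240 mg at t=0 h): 240·exp(−0.03648·30) = 80.334 mg/L
Dose 2 (280 mg at t=5 h): 280·exp(−0.03648·25) = 112.478 mg/L
Dose 3 (380 mg at t=10 h): 380·exp(−0.03648·20) = 183.193 mg/L
Dose 4 (75 mg at t=15 h): 75·exp(−0.03648·15) = 43.392 mg/L
Dose 5 (245 mg at t=20 h): 245·exp(−0.03648·10) = 170.110 mg/L
Dose 6 (80 mg at t=25 h): 80·exp(−0.03648·5) = 66.661 mg/L
C(30) = 80.334 + 112.478 + 183.193 + 43.392 + 170.110 + 66.661 = 656.168 mg/L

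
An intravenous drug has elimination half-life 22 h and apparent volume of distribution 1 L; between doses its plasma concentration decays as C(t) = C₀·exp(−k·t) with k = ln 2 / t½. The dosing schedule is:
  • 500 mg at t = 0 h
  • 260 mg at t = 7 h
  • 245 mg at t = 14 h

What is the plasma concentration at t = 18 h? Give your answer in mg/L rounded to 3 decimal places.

683.416 mg/L

k = ln 2 / 22 = 0.03151 per h
Dose 1 (500 mg at t=0 h): 500·exp(−0.03151·18) = 283.578 mg/L
Dose 2 (260 mg at t=7 h): 260·exp(−0.03151·11) = 183.848 mg/L
Dose 3 (245 mg at t=14 h): 245·exp(−0.03151·4) = 215.990 mg/L
C(18) = 283.578 + 183.848 + 215.990 = 683.416 mg/L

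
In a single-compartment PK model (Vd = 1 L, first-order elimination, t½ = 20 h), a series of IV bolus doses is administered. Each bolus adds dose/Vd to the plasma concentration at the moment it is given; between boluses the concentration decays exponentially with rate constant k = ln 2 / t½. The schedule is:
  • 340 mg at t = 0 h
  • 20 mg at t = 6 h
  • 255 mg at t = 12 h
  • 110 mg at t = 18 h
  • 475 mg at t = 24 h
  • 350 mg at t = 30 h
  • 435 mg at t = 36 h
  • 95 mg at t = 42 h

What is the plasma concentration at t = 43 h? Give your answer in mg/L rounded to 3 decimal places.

1117.470 mg/L

k = ln 2 / 20 = 0.03466 per h
Dose 1 (340 mg at t=0 h): 340·exp(−0.03466·43) = 76.606 mg/L
Dose 2 (20 mg at t=6 h): 20·exp(−0.03466·37) = 5.548 mg/L
Dose 3 (255 mg at t=12 h): 255·exp(−0.03466·31) = 87.085 mg/L
Dose 4 (110 mg at t=18 h): 110·exp(−0.03466·25) = 46.249 mg/L
Dose 5 (475 mg at t=24 h): 475·exp(−0.03466·19) = 245.875 mg/L
Dose 6 (350 mg at t=30 h): 350·exp(−0.03466·13) = 223.048 mg/L
Dose 7 (435 mg at t=36 h): 435·exp(−0.03466·7) = 341.294 mg/L
Dose 8 (95 mg at t=42 h): 95·exp(−0.03466·1) = 91.764 mg/L
C(43) = 76.606 + 5.548 + 87.085 + 46.249 + 245.875 + 223.048 + 341.294 + 91.764 = 1117.470 mg/L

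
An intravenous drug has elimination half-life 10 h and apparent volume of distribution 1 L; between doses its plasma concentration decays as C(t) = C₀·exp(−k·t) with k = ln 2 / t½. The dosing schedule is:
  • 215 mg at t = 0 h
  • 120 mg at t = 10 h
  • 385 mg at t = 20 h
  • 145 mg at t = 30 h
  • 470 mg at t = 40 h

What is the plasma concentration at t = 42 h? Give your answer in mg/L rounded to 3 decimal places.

580.820 mg/L

k = ln 2 / 10 = 0.06931 per h
Dose 1 (215 mg at t=0 h): 215·exp(−0.06931·42) = 11.698 mg/L
Dose 2 (120 mg at t=10 h): 120·exp(−0.06931·32) = 13.058 mg/L
Dose 3 (385 mg at t=20 h): 385·exp(−0.06931·22) = 83.790 mg/L
Dose 4 (145 mg at t=30 h): 145·exp(−0.06931·12) = 63.115 mg/L
Dose 5 (470 mg at t=40 h): 470·exp(−0.06931·2) = 409.159 mg/L
C(42) = 11.698 + 13.058 + 83.790 + 63.115 + 409.159 = 580.820 mg/L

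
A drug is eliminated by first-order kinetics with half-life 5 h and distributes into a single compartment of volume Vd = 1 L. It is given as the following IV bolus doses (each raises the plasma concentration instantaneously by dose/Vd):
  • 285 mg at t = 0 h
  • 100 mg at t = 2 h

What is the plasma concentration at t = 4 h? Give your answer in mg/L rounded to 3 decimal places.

k = ln 2 / 5 = 0.13863 per h
Dose 1 (285 mg at t=0 h): 285·exp(−0.13863·4) = 163.690 mg/L
Dose 2 (100 mg at t=2 h): 100·exp(−0.13863·2) = 75.786 mg/L
C(4) = 163.690 + 75.786 = 239.475 mg/L

239.475 mg/L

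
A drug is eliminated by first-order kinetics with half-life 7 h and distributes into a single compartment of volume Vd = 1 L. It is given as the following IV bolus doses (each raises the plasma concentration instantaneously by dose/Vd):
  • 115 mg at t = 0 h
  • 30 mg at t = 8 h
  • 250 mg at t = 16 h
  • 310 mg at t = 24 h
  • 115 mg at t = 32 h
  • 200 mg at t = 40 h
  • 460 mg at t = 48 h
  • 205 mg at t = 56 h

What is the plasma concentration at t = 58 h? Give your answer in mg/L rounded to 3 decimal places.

k = ln 2 / 7 = 0.09902 per h
Dose 1 (115 mg at t=0 h): 115·exp(−0.09902·58) = 0.369 mg/L
Dose 2 (30 mg at t=8 h): 30·exp(−0.09902·50) = 0.212 mg/L
Dose 3 (250 mg at t=16 h): 250·exp(−0.09902·42) = 3.906 mg/L
Dose 4 (310 mg at t=24 h): 310·exp(−0.09902·34) = 10.696 mg/L
Dose 5 (115 mg at t=32 h): 115·exp(−0.09902·26) = 8.762 mg/L
Dose 6 (200 mg at t=40 h): 200·exp(−0.09902·18) = 33.648 mg/L
Dose 7 (460 mg at t=48 h): 460·exp(−0.09902·10) = 170.889 mg/L
Dose 8 (205 mg at t=56 h): 205·exp(−0.09902·2) = 168.169 mg/L
C(58) = 0.369 + 0.212 + 3.906 + 10.696 + 8.762 + 33.648 + 170.889 + 168.169 = 396.650 mg/L

396.650 mg/L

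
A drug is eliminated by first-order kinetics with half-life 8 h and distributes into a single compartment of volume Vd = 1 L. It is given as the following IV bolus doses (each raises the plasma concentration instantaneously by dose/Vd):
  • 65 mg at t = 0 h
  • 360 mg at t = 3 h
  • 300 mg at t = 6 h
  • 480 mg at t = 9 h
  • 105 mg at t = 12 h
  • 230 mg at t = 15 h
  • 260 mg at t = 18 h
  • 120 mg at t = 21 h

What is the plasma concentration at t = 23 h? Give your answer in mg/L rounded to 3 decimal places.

k = ln 2 / 8 = 0.08664 per h
Dose 1 (65 mg at t=0 h): 65·exp(−0.08664·23) = 8.860 mg/L
Dose 2 (360 mg at t=3 h): 360·exp(−0.08664·20) = 63.640 mg/L
Dose 3 (300 mg at t=6 h): 300·exp(−0.08664·17) = 68.775 mg/L
Dose 4 (480 mg at t=9 h): 480·exp(−0.08664·14) = 142.705 mg/L
Dose 5 (105 mg at t=12 h): 105·exp(−0.08664·11) = 40.483 mg/L
Dose 6 (230 mg at t=15 h): 230·exp(−0.08664·8) = 115.000 mg/L
Dose 7 (260 mg at t=18 h): 260·exp(−0.08664·5) = 168.589 mg/L
Dose 8 (120 mg at t=21 h): 120·exp(−0.08664·2) = 100.908 mg/L
C(23) = 8.860 + 63.640 + 68.775 + 142.705 + 40.483 + 115.000 + 168.589 + 100.908 = 708.960 mg/L

708.960 mg/L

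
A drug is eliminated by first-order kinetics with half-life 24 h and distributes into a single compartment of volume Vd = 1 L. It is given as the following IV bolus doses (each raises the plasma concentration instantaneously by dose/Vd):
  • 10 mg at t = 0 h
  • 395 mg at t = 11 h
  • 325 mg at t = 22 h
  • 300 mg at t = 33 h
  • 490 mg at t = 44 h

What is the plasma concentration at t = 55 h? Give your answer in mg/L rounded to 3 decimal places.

753.745 mg/L

k = ln 2 / 24 = 0.02888 per h
Dose 1 (10 mg at t=0 h): 10·exp(−0.02888·55) = 2.042 mg/L
Dose 2 (395 mg at t=11 h): 395·exp(−0.02888·44) = 110.843 mg/L
Dose 3 (325 mg at t=22 h): 325·exp(−0.02888·33) = 125.305 mg/L
Dose 4 (300 mg at t=33 h): 300·exp(−0.02888·22) = 158.919 mg/L
Dose 5 (490 mg at t=44 h): 490·exp(−0.02888·11) = 356.635 mg/L
C(55) = 2.042 + 110.843 + 125.305 + 158.919 + 356.635 = 753.745 mg/L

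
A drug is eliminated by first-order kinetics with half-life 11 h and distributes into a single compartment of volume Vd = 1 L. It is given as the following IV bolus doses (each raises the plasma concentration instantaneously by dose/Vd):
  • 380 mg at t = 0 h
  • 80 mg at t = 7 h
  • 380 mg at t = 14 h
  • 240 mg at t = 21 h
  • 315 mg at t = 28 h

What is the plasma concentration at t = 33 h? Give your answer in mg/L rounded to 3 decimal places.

k = ln 2 / 11 = 0.06301 per h
Dose 1 (380 mg at t=0 h): 380·exp(−0.06301·33) = 47.500 mg/L
Dose 2 (80 mg at t=7 h): 80·exp(−0.06301·26) = 15.544 mg/L
Dose 3 (380 mg at t=14 h): 380·exp(−0.06301·19) = 114.768 mg/L
Dose 4 (240 mg at t=21 h): 240·exp(−0.06301·12) = 112.672 mg/L
Dose 5 (315 mg at t=28 h): 315·exp(−0.06301·5) = 229.868 mg/L
C(33) = 47.500 + 15.544 + 114.768 + 112.672 + 229.868 = 520.352 mg/L

520.352 mg/L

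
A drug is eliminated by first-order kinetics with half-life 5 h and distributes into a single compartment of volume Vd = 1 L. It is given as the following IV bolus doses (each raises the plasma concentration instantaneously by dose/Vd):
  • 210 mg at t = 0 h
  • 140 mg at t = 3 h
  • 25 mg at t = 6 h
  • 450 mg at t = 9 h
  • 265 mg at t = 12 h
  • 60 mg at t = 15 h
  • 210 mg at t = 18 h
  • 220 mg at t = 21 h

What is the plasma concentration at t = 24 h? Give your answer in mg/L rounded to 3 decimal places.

k = ln 2 / 5 = 0.13863 per h
Dose 1 (210 mg at t=0 h): 210·exp(−0.13863·24) = 7.538 mg/L
Dose 2 (140 mg at t=3 h): 140·exp(−0.13863·21) = 7.617 mg/L
Dose 3 (25 mg at t=6 h): 25·exp(−0.13863·18) = 2.062 mg/L
Dose 4 (450 mg at t=9 h): 450·exp(−0.13863·15) = 56.250 mg/L
Dose 5 (265 mg at t=12 h): 265·exp(−0.13863·12) = 50.208 mg/L
Dose 6 (60 mg at t=15 h): 60·exp(−0.13863·9) = 17.230 mg/L
Dose 7 (210 mg at t=18 h): 210·exp(−0.13863·6) = 91.408 mg/L
Dose 8 (220 mg at t=21 h): 220·exp(−0.13863·3) = 145.146 mg/L
C(24) = 7.538 + 7.617 + 2.062 + 56.250 + 50.208 + 17.230 + 91.408 + 145.146 = 377.460 mg/L

377.460 mg/L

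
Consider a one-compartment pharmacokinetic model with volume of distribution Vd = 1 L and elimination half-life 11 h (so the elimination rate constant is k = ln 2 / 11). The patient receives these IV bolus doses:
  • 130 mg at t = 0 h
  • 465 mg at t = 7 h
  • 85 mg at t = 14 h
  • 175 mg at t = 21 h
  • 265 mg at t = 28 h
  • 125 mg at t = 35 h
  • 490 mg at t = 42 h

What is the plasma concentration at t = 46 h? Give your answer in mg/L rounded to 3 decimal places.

k = ln 2 / 11 = 0.06301 per h
Dose 1 (130 mg at t=0 h): 130·exp(−0.06301·46) = 7.163 mg/L
Dose 2 (465 mg at t=7 h): 465·exp(−0.06301·39) = 39.826 mg/L
Dose 3 (85 mg at t=14 h): 85·exp(−0.06301·32) = 11.316 mg/L
Dose 4 (175 mg at t=21 h): 175·exp(−0.06301·25) = 36.214 mg/L
Dose 5 (265 mg at t=28 h): 265·exp(−0.06301·18) = 85.242 mg/L
Dose 6 (125 mg at t=35 h): 125·exp(−0.06301·11) = 62.500 mg/L
Dose 7 (490 mg at t=42 h): 490·exp(−0.06301·4) = 380.830 mg/L
C(46) = 7.163 + 39.826 + 11.316 + 36.214 + 85.242 + 62.500 + 380.830 = 623.090 mg/L

623.090 mg/L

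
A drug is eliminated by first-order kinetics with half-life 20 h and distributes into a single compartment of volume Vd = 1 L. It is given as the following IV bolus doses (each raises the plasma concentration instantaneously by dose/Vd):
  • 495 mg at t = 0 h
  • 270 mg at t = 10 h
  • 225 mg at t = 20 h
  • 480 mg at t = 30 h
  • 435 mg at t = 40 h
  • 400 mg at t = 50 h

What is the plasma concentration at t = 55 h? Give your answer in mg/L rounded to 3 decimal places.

994.062 mg/L

k = ln 2 / 20 = 0.03466 per h
Dose 1 (495 mg at t=0 h): 495·exp(−0.03466·55) = 73.582 mg/L
Dose 2 (270 mg at t=10 h): 270·exp(−0.03466·45) = 56.761 mg/L
Dose 3 (225 mg at t=20 h): 225·exp(−0.03466·35) = 66.893 mg/L
Dose 4 (480 mg at t=30 h): 480·exp(−0.03466·25) = 201.815 mg/L
Dose 5 (435 mg at t=40 h): 435·exp(−0.03466·15) = 258.653 mg/L
Dose 6 (400 mg at t=50 h): 400·exp(−0.03466·5) = 336.359 mg/L
C(55) = 73.582 + 56.761 + 66.893 + 201.815 + 258.653 + 336.359 = 994.062 mg/L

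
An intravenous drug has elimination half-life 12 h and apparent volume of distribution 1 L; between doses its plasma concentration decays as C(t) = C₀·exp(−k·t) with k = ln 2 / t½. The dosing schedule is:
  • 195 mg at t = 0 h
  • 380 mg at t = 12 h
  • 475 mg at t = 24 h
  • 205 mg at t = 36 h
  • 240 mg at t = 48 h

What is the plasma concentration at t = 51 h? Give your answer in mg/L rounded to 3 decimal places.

k = ln 2 / 12 = 0.05776 per h
Dose 1 (195 mg at t=0 h): 195·exp(−0.05776·51) = 10.248 mg/L
Dose 2 (380 mg at t=12 h): 380·exp(−0.05776·39) = 39.943 mg/L
Dose 3 (475 mg at t=24 h): 475·exp(−0.05776·27) = 99.856 mg/L
Dose 4 (205 mg at t=36 h): 205·exp(−0.05776·15) = 86.192 mg/L
Dose 5 (240 mg at t=48 h): 240·exp(−0.05776·3) = 201.815 mg/L
C(51) = 10.248 + 39.943 + 99.856 + 86.192 + 201.815 = 438.054 mg/L

438.054 mg/L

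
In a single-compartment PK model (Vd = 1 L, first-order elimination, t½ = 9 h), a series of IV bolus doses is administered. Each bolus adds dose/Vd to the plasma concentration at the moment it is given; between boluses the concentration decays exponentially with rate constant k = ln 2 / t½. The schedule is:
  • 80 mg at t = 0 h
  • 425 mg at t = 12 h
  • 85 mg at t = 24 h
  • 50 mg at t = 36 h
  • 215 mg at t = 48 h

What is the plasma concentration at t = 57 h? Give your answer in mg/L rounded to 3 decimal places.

k = ln 2 / 9 = 0.07702 per h
Dose 1 (80 mg at t=0 h): 80·exp(−0.07702·57) = 0.992 mg/L
Dose 2 (425 mg at t=12 h): 425·exp(−0.07702·45) = 13.281 mg/L
Dose 3 (85 mg at t=24 h): 85·exp(−0.07702·33) = 6.693 mg/L
Dose 4 (50 mg at t=36 h): 50·exp(−0.07702·21) = 9.921 mg/L
Dose 5 (215 mg at t=48 h): 215·exp(−0.07702·9) = 107.500 mg/L
C(57) = 0.992 + 13.281 + 6.693 + 9.921 + 107.500 = 138.388 mg/L

138.388 mg/L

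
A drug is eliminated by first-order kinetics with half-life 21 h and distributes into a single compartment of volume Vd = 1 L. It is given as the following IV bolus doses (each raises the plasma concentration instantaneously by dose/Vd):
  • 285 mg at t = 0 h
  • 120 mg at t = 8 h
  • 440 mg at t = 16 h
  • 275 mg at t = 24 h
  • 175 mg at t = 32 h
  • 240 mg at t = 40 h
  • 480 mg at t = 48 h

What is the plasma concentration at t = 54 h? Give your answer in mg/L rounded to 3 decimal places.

k = ln 2 / 21 = 0.03301 per h
Dose 1 (285 mg at t=0 h): 285·exp(−0.03301·54) = 47.948 mg/L
Dose 2 (120 mg at t=8 h): 120·exp(−0.03301·46) = 26.289 mg/L
Dose 3 (440 mg at t=16 h): 440·exp(−0.03301·38) = 125.525 mg/L
Dose 4 (275 mg at t=24 h): 275·exp(−0.03301·30) = 102.162 mg/L
Dose 5 (175 mg at t=32 h): 175·exp(−0.03301·22) = 84.659 mg/L
Dose 6 (240 mg at t=40 h): 240·exp(−0.03301·14) = 151.191 mg/L
Dose 7 (480 mg at t=48 h): 480·exp(−0.03301·6) = 393.761 mg/L
C(54) = 47.948 + 26.289 + 125.525 + 102.162 + 84.659 + 151.191 + 393.761 = 931.535 mg/L

931.535 mg/L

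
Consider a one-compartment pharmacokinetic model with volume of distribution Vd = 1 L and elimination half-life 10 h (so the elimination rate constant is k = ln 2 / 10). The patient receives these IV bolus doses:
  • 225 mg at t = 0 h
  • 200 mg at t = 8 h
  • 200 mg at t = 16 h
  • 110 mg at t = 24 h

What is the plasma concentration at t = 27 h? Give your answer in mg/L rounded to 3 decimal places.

k = ln 2 / 10 = 0.06931 per h
Dose 1 (225 mg at t=0 h): 225·exp(−0.06931·27) = 34.626 mg/L
Dose 2 (200 mg at t=8 h): 200·exp(−0.06931·19) = 53.589 mg/L
Dose 3 (200 mg at t=16 h): 200·exp(−0.06931·11) = 93.303 mg/L
Dose 4 (110 mg at t=24 h): 110·exp(−0.06931·3) = 89.348 mg/L
C(27) = 34.626 + 53.589 + 93.303 + 89.348 = 270.866 mg/L

270.866 mg/L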